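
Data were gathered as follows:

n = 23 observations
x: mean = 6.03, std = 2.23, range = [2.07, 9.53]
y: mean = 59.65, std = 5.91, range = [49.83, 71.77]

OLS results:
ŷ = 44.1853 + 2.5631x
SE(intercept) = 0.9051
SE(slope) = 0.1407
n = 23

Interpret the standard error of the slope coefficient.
SE(slope) = 0.1407 measures the uncertainty in the estimated slope. The coefficient is estimated precisely (SE/|β̂₁| = 5.5%).

SE(β̂₁) = s / √Sxx, where s is the residual standard deviation and Sxx = Σ(x − x̄)². It is the yardstick for how far β̂₁ = 2.5631 could plausibly be from the true slope.

Relative precision:
- SE / |β̂₁| = 0.1407 / 2.5631 = 5.5%
- Rule of thumb (under 20%: precise; 20% to under 50%: moderately precise; 50% or more: imprecise) → precise

Link to interval estimation: a confidence interval for β₁ is β̂₁ ± t* × 0.1407, so SE sets the half-width per unit of t*.

What drives SE(β̂₁): larger n (here n = 23) → smaller SE; more residual scatter → larger SE; wider spread of x values → smaller SE.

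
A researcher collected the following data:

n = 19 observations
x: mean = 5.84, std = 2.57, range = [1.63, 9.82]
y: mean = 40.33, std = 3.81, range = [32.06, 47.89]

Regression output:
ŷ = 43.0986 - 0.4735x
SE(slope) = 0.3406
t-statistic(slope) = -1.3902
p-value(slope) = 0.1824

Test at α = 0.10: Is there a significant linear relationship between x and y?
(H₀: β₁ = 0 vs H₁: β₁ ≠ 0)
p-value = 0.1824 ≥ α = 0.10, so we fail to reject H₀. The relationship is not significant.

Hypothesis test for the slope coefficient:

H₀: β₁ = 0 (no linear relationship)
H₁: β₁ ≠ 0 (linear relationship exists)

Test statistic: t = β̂₁ / SE(β̂₁) = -0.4735 / 0.3406 = -1.3902

With df = 17, the two-sided p-value for |t| = 1.3902 is 0.1824.

Decision rule: reject H₀ if p-value < α.
p-value = 0.1824 ≥ α = 0.10 → fail to reject H₀.

There is not sufficient evidence at the 10% significance level to conclude that a linear relationship exists between x and y.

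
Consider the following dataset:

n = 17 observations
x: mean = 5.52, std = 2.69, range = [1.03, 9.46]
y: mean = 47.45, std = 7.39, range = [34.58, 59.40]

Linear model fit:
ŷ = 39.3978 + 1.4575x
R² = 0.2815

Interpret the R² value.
R² = 0.2815 means 28.15% of the variation in y is explained by the linear relationship with x. This indicates a weak fit.

R² = 1 − SS_res/SS_tot compares the residual scatter to the total scatter of y about its mean.

Here R² = 0.2815:
- Explained: 28.15% of the variation in y
- Unexplained (residual): 100% − 28.15% = 71.85%
- Rule of thumb (below 0.3 weak; 0.3 to below 0.7 moderate; 0.7 and above strong) → weak

Equivalently, for simple linear regression R² = r², so |r| = √0.2815 ≈ 0.5306.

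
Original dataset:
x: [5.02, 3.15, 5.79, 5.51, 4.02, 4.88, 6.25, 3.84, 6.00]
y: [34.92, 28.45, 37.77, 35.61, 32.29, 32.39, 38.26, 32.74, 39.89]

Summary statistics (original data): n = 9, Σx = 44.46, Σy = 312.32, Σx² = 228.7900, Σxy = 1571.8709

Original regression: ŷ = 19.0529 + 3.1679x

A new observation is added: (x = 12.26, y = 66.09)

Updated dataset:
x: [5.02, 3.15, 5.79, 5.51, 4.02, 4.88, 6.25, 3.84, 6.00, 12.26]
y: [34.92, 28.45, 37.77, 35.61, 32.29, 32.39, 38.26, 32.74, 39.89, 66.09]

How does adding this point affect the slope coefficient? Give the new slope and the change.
New slope β₁ = 4.1092 versus 3.1679 before: a change of +0.9413 (+29.7%).

x = 12.26 lies well outside the original x-range [3.15, 6.25] (x̄ ≈ 4.94), so this observation has high leverage and can move the slope substantially.

Step 1: Update the sums with the new point (n goes from 9 to 10)
Σx  = 44.46 + 12.26 = 56.72
Σy  = 312.32 + 66.09 = 378.41
Σx² = 228.7900 + 12.26² = 228.7900 + 150.3076 = 379.0976
Σxy = 1571.8709 + 12.26×66.09 = 1571.8709 + 810.2634 = 2382.1343

Step 2: Recompute the slope with b₁ = (nΣxy − ΣxΣy) / (nΣx² − (Σx)²)
Numerator   = 10×2382.1343 − 56.72×378.41 = 23821.3430 − 21463.4152 = 2357.9278
Denominator = 10×379.0976 − 56.72² = 3790.9760 − 3217.1584 = 573.8176
b₁(new) = 2357.9278 / 573.8176 = 4.1092

(Same formula on the original sums: (9×1571.8709 − 44.46×312.32) / (9×228.7900 − 44.46²) = 261.0909 / 82.4184 = 3.1679, matching the given fit.)

Step 3: Change in slope
Δβ₁ = 4.1092 − 3.1679 = +0.9413
Relative change = +0.9413 / 3.1679 × 100% = +29.7%
→ the slope increases when the point is added.

A high-leverage point only changes the slope if it is off the original line; here y = 66.09 is above the original trend, so the slope increases.
In practice: examine leverage (hᵢ) and Cook's distance rather than deleting it automatically.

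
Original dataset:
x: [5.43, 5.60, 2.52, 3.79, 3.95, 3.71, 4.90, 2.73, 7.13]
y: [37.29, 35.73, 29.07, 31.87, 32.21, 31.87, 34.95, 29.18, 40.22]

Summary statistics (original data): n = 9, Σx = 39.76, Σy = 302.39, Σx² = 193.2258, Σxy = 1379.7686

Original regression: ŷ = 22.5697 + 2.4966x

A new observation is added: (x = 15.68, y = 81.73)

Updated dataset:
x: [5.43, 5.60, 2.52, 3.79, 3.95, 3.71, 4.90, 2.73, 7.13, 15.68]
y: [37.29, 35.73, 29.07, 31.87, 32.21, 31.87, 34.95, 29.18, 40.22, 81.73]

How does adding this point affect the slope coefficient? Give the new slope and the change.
The slope changes from 2.4966 to 4.0366 (change of +1.5400, or +61.7%).

The new point has HIGH LEVERAGE: x = 15.68 is far from the original mean x̄ = 39.76/9 ≈ 4.42 (original range [2.52, 7.13]).

Step 1: Update the sums with the new point (n goes from 9 to 10)
Σx  = 39.76 + 15.68 = 55.44
Σy  = 302.39 + 81.73 = 384.12
Σx² = 193.2258 + 15.68² = 193.2258 + 245.8624 = 439.0882
Σxy = 1379.7686 + 15.68×81.73 = 1379.7686 + 1281.5264 = 2661.2950

Step 2: Recompute the slope with b₁ = (nΣxy − ΣxΣy) / (nΣx² − (Σx)²)
Numerator   = 10×2661.2950 − 55.44×384.12 = 26612.9500 − 21295.6128 = 5317.3372
Denominator = 10×439.0882 − 55.44² = 4390.8820 − 3073.5936 = 1317.2884
b₁(new) = 5317.3372 / 1317.2884 = 4.0366

(Same formula on the original sums: (9×1379.7686 − 39.76×302.39) / (9×193.2258 − 39.76²) = 394.8910 / 158.1746 = 2.4966, matching the given fit.)

Step 3: Change in slope
Δβ₁ = 4.0366 − 2.4966 = +1.5400
Relative change = +1.5400 / 2.4966 × 100% = +61.7%
→ the slope increases when the point is added.

Because the point sits above the extension of the original line at a high-leverage x, it tilts the fit up.
In practice: check such a point for data-entry or measurement error; investigate whether it comes from the same population as the rest of the sample.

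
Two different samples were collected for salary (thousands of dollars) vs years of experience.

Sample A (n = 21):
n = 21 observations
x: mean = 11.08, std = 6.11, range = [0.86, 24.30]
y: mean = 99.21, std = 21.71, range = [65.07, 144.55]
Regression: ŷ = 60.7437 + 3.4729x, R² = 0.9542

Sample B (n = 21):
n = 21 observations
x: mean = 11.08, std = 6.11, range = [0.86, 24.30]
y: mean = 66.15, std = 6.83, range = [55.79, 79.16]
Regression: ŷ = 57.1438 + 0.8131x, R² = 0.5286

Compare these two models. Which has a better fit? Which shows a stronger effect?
Model A has the better fit (R² = 0.9542 vs 0.5286). Model A shows the stronger effect (|β₁| = 3.4729 vs 0.8131).

Model Comparison:

Goodness of fit (R²):
- Model A: R² = 0.9542 → 95.42% of variance in salary explained
- Model B: R² = 0.5286 → 52.86% of variance in salary explained
- 0.9542 > 0.5286 → Model A has the better fit

Strength of effect — compare |β₁|:
- Model A: β₁ = 3.4729 → predicted salary rises 3.4729 thousand dollars per additional year of experience
- Model B: β₁ = 0.8131 → predicted salary rises 0.8131 thousand dollars per additional year of experience
- |3.4729| > |0.8131| → Model A shows the stronger marginal effect

Note: The two samples could reflect different populations, time periods, or measurement quality.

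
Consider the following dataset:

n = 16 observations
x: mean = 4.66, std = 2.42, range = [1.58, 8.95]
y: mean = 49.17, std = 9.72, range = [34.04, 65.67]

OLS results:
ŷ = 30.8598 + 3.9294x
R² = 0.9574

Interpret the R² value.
R² = 0.9574 means 95.74% of the variation in y is explained by the linear relationship with x. This indicates a strong fit.

R² (coefficient of determination) measures the proportion of variance in y explained by the regression model.

Here R² = 0.9574:
- Explained: 95.74% of the variation in y
- Unexplained (residual): 100% − 95.74% = 4.26%
- Rule of thumb (below 0.3 weak; 0.3 to below 0.7 moderate; 0.7 and above strong) → strong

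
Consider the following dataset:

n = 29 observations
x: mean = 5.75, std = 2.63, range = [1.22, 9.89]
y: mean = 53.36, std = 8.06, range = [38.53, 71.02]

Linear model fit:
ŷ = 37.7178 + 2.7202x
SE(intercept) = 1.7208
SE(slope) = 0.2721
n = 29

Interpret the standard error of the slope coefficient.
The slope 2.7202 is pinned down to within about ±0.2721 (one SE) by these data — relative uncertainty 10.0%, i.e. precise.

SE(β̂₁) = 0.2721 says: if we drew many samples of n = 29 from the same population and refit each time, the fitted slopes would scatter with a standard deviation of roughly 0.2721 around the true β₁.

Relative precision:
- SE / |β̂₁| = 0.2721 / 2.7202 = 10.0%
- Rule of thumb (under 20%: precise; 20% to under 50%: moderately precise; 50% or more: imprecise) → precise

Rough 95% range (±2 SE): 2.7202 ± 0.5442 → (2.1760, 3.2644).

What drives SE(β̂₁): wider spread of x values → smaller SE.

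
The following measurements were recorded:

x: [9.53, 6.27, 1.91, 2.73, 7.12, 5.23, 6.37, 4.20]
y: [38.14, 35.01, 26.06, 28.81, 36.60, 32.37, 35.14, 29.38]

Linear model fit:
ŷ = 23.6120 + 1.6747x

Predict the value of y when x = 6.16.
ŷ = 33.9282

x = 6.16 lies inside the observed range [1.91, 9.53], so the fitted equation applies directly:

ŷ = 23.6120 + 1.6747 × 6.16
ŷ = 23.6120 + 10.3162
ŷ = 33.9282

This is a point prediction; actual observations scatter around it by roughly the residual standard deviation.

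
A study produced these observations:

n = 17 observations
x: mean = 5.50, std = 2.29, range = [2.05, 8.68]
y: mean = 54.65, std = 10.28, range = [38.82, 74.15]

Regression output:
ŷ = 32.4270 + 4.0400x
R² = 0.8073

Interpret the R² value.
About 80.73% of the variability in y is accounted for by the regression on x (R² = 0.8073) — a strong linear fit.

The coefficient of determination R² is the fraction of the total variation in y that the fitted line accounts for.

Here R² = 0.8073:
- Explained: 80.73% of the variation in y
- Unexplained (residual): 100% − 80.73% = 19.27%
- Rule of thumb (below 0.3 weak; 0.3 to below 0.7 moderate; 0.7 and above strong) → strong

Note: R² says nothing about causation, and a high R² does not by itself mean the linear form is appropriate — check the residuals.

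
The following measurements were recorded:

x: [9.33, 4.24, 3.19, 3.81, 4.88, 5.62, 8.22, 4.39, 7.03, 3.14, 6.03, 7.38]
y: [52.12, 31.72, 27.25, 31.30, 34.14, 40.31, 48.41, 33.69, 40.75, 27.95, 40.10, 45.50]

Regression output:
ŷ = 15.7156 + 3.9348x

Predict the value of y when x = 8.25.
ŷ = 48.1777

To predict y for x = 8.25, substitute into the regression equation:

ŷ = 15.7156 + 3.9348 × 8.25
ŷ = 15.7156 + 32.4621
ŷ = 48.1777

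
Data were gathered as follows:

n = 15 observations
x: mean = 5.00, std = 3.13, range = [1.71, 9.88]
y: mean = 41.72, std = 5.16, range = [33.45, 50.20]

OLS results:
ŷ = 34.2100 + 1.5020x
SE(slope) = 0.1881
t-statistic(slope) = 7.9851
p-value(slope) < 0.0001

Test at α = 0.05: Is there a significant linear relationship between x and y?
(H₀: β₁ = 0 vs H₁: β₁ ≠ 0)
Reject H₀: p-value < 0.0001 < α = 0.05. The linear relationship is significant at the 5% level.

Hypothesis test for the slope coefficient:

H₀: β₁ = 0 (no linear relationship)
H₁: β₁ ≠ 0 (linear relationship exists)

Test statistic: t = β̂₁ / SE(β̂₁) = 1.5020 / 0.1881 = 7.9851

The p-value (<0.0001) is the probability, under H₀, of a t-statistic at least as extreme as |t| = 7.9851 (two-sided, df = n − 2 = 13).

Decision rule: reject H₀ if p-value < α.
p-value < 0.0001 < α = 0.05 → reject H₀.

There is sufficient evidence at the 5% significance level to conclude that a linear relationship exists between x and y.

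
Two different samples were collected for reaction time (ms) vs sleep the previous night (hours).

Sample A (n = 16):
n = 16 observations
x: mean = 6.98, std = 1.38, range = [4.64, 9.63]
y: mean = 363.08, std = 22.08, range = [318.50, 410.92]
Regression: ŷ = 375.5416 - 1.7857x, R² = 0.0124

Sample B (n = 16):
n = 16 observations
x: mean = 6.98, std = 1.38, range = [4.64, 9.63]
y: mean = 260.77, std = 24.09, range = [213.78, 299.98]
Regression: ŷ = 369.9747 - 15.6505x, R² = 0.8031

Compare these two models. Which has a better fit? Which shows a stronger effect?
Model B has the better fit (R² = 0.8031 vs 0.0124). Model B shows the stronger effect (|β₁| = 15.6505 vs 1.7857).

Model Comparison:

Fit — compare R²:
- Model A: R² = 0.0124 → 1.24% of variance in reaction time explained
- Model B: R² = 0.8031 → 80.31% of variance in reaction time explained
- 0.8031 > 0.0124 → Model B has the better fit

Which has the larger per-hour effect? (|β₁|)
- Model A: β₁ = -1.7857 → predicted reaction time falls 1.7857 ms per additional hour of sleep
- Model B: β₁ = -15.6505 → predicted reaction time falls 15.6505 ms per additional hour of sleep
- |-1.7857| < |-15.6505| → Model B shows the stronger marginal effect

Notes:
- The two samples could reflect different populations, time periods, or measurement quality.
- A better fit (higher R²) doesn't necessarily mean a more important relationship.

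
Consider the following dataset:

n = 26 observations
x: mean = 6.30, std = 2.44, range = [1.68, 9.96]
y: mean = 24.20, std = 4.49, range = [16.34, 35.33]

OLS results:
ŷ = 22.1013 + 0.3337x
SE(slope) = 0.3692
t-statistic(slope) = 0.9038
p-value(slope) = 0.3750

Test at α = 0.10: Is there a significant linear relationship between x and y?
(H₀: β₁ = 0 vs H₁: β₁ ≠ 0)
Since p-value = 0.3750 ≥ α = 0.10, fail to reject H₀ — the slope is not significantly different from 0.

Hypothesis test for the slope coefficient:

H₀: β₁ = 0 (no linear relationship)
H₁: β₁ ≠ 0 (linear relationship exists)

Test statistic: t = β̂₁ / SE(β̂₁) = 0.3337 / 0.3692 = 0.9038

p = 0.3750: how often a slope estimate this far from 0 (in SE units) would arise by chance if β₁ were truly 0.

Decision rule: reject H₀ if p-value < α.
p-value = 0.3750 ≥ α = 0.10 → fail to reject H₀.

At α = 0.10 the data do not provide convincing evidence of a nonzero slope.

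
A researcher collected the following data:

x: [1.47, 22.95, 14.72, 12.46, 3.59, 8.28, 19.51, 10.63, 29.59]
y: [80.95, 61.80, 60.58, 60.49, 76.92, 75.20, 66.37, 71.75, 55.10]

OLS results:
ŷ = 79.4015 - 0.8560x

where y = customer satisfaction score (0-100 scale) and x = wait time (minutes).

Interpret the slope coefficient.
On average, satisfaction score is about 0.8560 points lower for every extra minute of wait time.

β₁ = -0.8560 is the change in predicted satisfaction score (points) per additional minute of wait time.

Interpretation:
- Wait time up by 1 minute → predicted satisfaction score decreases by 0.8560 points
- The effect is assumed constant over the observed range of x (linearity)

(β₀ = 79.4015 is the fitted value at x = 0 and is not part of the slope interpretation.)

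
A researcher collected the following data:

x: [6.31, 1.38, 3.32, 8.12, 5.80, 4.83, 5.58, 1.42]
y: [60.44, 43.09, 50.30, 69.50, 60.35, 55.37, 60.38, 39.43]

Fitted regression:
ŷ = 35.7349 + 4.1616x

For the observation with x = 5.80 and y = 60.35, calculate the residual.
Residual = 0.4778

The residual is the difference between the actual value and the predicted value:

Residual = y - ŷ

Step 1: Calculate predicted value
ŷ = 35.7349 + 4.1616 × 5.80
ŷ = 59.8722

Step 2: Calculate residual
Residual = 60.35 - 59.8722
Residual = 0.4778

The residual is positive, so the observed y = 60.35 sits above the regression line (the line underestimates it by 0.4778).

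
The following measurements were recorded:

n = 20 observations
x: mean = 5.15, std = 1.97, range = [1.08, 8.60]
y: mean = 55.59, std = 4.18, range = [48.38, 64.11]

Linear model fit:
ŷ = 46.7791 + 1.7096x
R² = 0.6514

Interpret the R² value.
About 65.14% of the variability in y is accounted for by the regression on x (R² = 0.6514) — a moderate linear fit.

The coefficient of determination R² is the fraction of the total variation in y that the fitted line accounts for.

Here R² = 0.6514:
- Explained: 65.14% of the variation in y
- Unexplained (residual): 100% − 65.14% = 34.86%
- Rule of thumb (below 0.3 weak; 0.3 to below 0.7 moderate; 0.7 and above strong) → moderate

Note: R² never decreases when predictors are added, so it should not be used alone to compare models of different size.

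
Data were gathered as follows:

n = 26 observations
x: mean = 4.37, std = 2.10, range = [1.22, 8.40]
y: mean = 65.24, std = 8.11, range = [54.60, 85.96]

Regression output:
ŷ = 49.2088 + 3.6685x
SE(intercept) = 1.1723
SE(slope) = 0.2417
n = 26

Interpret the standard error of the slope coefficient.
SE(β̂₁) = 0.2417 is the estimated standard deviation of the slope estimate across repeated samples; relative to β̂₁ = 3.6685 that is 6.6%, a precise estimate.

What SE measures:
- The standard error quantifies the sampling variability of the coefficient estimate
- It is the estimated standard deviation of β̂₁ across hypothetical repeated samples of the same size
- Smaller SE → more precise estimate

Relative precision:
- SE / |β̂₁| = 0.2417 / 3.6685 = 6.6%
- Rule of thumb (under 20%: precise; 20% to under 50%: moderately precise; 50% or more: imprecise) → precise

Rough 95% range (±2 SE): 3.6685 ± 0.4834 → (3.1851, 4.1519).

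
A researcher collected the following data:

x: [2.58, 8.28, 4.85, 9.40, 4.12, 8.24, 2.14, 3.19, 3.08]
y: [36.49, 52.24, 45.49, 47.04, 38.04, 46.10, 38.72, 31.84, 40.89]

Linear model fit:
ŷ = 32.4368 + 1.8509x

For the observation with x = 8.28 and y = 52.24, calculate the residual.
Residual = 4.4777

The residual is the difference between the actual value and the predicted value:

Residual = y - ŷ

Step 1: Calculate predicted value
ŷ = 32.4368 + 1.8509 × 8.28
ŷ = 47.7623

Step 2: Calculate residual
Residual = 52.24 - 47.7623
Residual = 4.4777

Sign check: y > ŷ, so the point is above the line and the fit underestimates here.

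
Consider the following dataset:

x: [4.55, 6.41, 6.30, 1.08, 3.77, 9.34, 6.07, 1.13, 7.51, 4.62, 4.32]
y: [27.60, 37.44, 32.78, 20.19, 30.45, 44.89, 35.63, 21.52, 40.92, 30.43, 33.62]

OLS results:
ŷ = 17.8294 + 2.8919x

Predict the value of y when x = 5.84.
ŷ = 34.7181

Plug x = 5.84 into the fitted line:

ŷ = 17.8294 + 2.8919 × 5.84
ŷ = 17.8294 + 16.8887
ŷ = 34.7181

This is a point prediction; actual observations scatter around it by roughly the residual standard deviation.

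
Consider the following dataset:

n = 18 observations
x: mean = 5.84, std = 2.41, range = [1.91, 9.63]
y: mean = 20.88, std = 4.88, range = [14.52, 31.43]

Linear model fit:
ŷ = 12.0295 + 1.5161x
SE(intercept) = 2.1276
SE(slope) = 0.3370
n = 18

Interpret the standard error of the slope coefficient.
SE(slope) = 0.3370 measures the uncertainty in the estimated slope. The coefficient is estimated with moderate precision (SE/|β̂₁| = 22.2%).

SE(β̂₁) = 0.3370 says: if we drew many samples of n = 18 from the same population and refit each time, the fitted slopes would scatter with a standard deviation of roughly 0.3370 around the true β₁.

Relative precision:
- SE / |β̂₁| = 0.3370 / 1.5161 = 22.2%
- Rule of thumb (under 20%: precise; 20% to under 50%: moderately precise; 50% or more: imprecise) → moderately precise

Link to interval estimation: a confidence interval for β₁ is β̂₁ ± t* × 0.3370, so SE sets the half-width per unit of t*.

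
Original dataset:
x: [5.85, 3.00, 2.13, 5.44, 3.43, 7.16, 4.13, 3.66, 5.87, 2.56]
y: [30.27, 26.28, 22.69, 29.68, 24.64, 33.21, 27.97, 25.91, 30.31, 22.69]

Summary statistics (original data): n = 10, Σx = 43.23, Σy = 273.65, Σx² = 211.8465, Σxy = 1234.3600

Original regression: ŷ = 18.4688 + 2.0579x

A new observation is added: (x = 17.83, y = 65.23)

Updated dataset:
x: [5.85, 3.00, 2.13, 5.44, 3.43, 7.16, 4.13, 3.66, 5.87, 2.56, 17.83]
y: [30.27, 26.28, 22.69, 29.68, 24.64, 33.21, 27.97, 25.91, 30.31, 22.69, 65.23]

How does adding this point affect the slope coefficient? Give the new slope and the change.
New slope β₁ = 2.7058 versus 2.0579 before: a change of +0.6479 (+31.5%).

x = 17.83 lies well outside the original x-range [2.13, 7.16] (x̄ ≈ 4.32), so this observation has high leverage and can move the slope substantially.

Step 1: Update the sums with the new point (n goes from 10 to 11)
Σx  = 43.23 + 17.83 = 61.06
Σy  = 273.65 + 65.23 = 338.88
Σx² = 211.8465 + 17.83² = 211.8465 + 317.9089 = 529.7554
Σxy = 1234.3600 + 17.83×65.23 = 1234.3600 + 1163.0509 = 2397.4109

Step 2: Recompute the slope with b₁ = (nΣxy − ΣxΣy) / (nΣx² − (Σx)²)
Numerator   = 11×2397.4109 − 61.06×338.88 = 26371.5199 − 20692.0128 = 5679.5071
Denominator = 11×529.7554 − 61.06² = 5827.3094 − 3728.3236 = 2098.9858
b₁(new) = 5679.5071 / 2098.9858 = 2.7058

(Same formula on the original sums: (10×1234.3600 − 43.23×273.65) / (10×211.8465 − 43.23²) = 513.7105 / 249.6321 = 2.0579, matching the given fit.)

Step 3: Change in slope
Δβ₁ = 2.7058 − 2.0579 = +0.6479
Relative change = +0.6479 / 2.0579 × 100% = +31.5%
→ the slope increases when the point is added.

Because the point sits above the extension of the original line at a high-leverage x, it tilts the fit up.
In practice: check such a point for data-entry or measurement error; investigate whether it comes from the same population as the rest of the sample.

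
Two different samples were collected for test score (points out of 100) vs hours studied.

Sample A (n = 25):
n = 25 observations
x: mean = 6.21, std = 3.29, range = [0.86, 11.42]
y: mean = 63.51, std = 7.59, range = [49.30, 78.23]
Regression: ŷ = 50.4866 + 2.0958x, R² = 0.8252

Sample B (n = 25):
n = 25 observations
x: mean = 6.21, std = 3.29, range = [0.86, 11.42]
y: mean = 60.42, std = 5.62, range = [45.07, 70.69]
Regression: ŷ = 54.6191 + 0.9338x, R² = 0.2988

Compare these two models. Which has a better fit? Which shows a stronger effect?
Model A has the better fit (R² = 0.8252 vs 0.2988). Model A shows the stronger effect (|β₁| = 2.0958 vs 0.9338).

Model Comparison:

Which explains more variance? (R²)
- Model A: R² = 0.8252 → 82.52% of variance in test score explained
- Model B: R² = 0.2988 → 29.88% of variance in test score explained
- 0.8252 > 0.2988 → Model A has the better fit

Strength of effect — compare |β₁|:
- Model A: β₁ = 2.0958 → predicted test score rises 2.0958 points per additional hour of study time
- Model B: β₁ = 0.9338 → predicted test score rises 0.9338 points per additional hour of study time
- |2.0958| > |0.9338| → Model A shows the stronger marginal effect

Note: The two samples could reflect different populations, time periods, or measurement quality.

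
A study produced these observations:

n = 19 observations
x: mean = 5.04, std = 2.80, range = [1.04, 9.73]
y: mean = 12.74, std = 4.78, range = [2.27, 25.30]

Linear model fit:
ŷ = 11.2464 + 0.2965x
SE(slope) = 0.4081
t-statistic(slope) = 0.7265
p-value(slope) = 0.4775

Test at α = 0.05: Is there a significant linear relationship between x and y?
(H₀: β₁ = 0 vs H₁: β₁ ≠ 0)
Fail to reject H₀: p-value = 0.4775 ≥ α = 0.05. The linear relationship is not significant at the 5% level.

Hypothesis test for the slope coefficient:

H₀: β₁ = 0 (no linear relationship)
H₁: β₁ ≠ 0 (linear relationship exists)

Test statistic: t = β̂₁ / SE(β̂₁) = 0.2965 / 0.4081 = 0.7265

The p-value (0.4775) is the probability, under H₀, of a t-statistic at least as extreme as |t| = 0.7265 (two-sided, df = n − 2 = 17).

Decision rule: reject H₀ if p-value < α.
p-value = 0.4775 ≥ α = 0.05 → fail to reject H₀.

At α = 0.05 the data do not provide convincing evidence of a nonzero slope.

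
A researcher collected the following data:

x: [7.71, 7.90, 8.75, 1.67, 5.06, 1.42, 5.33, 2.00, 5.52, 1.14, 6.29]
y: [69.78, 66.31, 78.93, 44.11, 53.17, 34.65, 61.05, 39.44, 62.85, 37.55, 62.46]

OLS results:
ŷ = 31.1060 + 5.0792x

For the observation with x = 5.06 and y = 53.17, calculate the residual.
Residual = -3.6368

The residual is the difference between the actual value and the predicted value:

Residual = y - ŷ

Step 1: Calculate predicted value
ŷ = 31.1060 + 5.0792 × 5.06
ŷ = 56.8068

Step 2: Calculate residual
Residual = 53.17 - 56.8068
Residual = -3.6368

Sign check: y < ŷ, so the point is below the line and the fit overestimates here.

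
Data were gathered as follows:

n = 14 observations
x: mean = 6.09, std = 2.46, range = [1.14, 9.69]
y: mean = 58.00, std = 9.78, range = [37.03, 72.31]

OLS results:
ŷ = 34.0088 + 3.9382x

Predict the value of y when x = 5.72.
ŷ = 56.5353

x = 5.72 lies inside the observed range [1.14, 9.69], so the fitted equation applies directly:

ŷ = 34.0088 + 3.9382 × 5.72
ŷ = 34.0088 + 22.5265
ŷ = 56.5353

This is the fitted mean response at that x — an individual observation would come with a wider prediction interval.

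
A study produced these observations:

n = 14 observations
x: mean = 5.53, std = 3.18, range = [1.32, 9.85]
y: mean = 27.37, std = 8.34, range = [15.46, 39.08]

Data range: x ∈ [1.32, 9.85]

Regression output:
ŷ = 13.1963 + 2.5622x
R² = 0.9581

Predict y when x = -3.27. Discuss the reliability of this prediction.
The equation gives ŷ = 4.8179; however x = -3.27 is 4.59 units below the observed range, so this extrapolated value should not be trusted.

Prediction calculation:
ŷ = 13.1963 + 2.5622 × (-3.27)
ŷ = 4.8179

Reliability:
- Data range: x ∈ [1.32, 9.85]
- Prediction point: x = -3.27 is 4.59 units below the observed range → this is EXTRAPOLATION, not interpolation

Why that matters here:
- The standard error of prediction grows with (x − x̄)², and x = -3.27 is far from x̄ = 5.53
- Real relationships often flatten, saturate, or turn nonlinear at extremes

Report the number if required, but flag clearly that it is an extrapolation.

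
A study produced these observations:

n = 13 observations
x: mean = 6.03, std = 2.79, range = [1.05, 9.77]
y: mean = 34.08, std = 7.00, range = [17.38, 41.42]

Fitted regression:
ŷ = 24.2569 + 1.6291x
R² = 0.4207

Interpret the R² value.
R² = 0.4207 means 42.07% of the variation in y is explained by the linear relationship with x. This indicates a moderate fit.

R² (coefficient of determination) measures the proportion of variance in y explained by the regression model.

Here R² = 0.4207:
- Explained: 42.07% of the variation in y
- Unexplained (residual): 100% − 42.07% = 57.93%
- Rule of thumb (below 0.3 weak; 0.3 to below 0.7 moderate; 0.7 and above strong) → moderate

Note: R² never decreases when predictors are added, so it should not be used alone to compare models of different size.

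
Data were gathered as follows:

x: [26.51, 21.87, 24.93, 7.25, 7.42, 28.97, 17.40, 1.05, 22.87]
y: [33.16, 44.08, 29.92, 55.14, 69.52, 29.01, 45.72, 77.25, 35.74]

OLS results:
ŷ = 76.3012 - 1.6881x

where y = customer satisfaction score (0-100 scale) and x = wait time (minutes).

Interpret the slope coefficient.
An increase of one minute in wait time is associated with a 1.6881 points decrease in predicted satisfaction score.

The slope coefficient β₁ = -1.6881 represents the marginal effect of wait time on satisfaction score.

Interpretation:
- Wait time up by 1 minute → predicted satisfaction score decreases by 1.6881 points
- The effect is assumed constant over the observed range of x (linearity)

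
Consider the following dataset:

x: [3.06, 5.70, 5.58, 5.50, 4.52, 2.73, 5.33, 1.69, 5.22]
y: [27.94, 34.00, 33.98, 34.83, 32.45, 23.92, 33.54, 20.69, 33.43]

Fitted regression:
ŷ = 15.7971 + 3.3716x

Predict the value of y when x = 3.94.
ŷ = 29.0812

x = 3.94 lies inside the observed range [1.69, 5.70], so the fitted equation applies directly:

ŷ = 15.7971 + 3.3716 × 3.94
ŷ = 15.7971 + 13.2841
ŷ = 29.0812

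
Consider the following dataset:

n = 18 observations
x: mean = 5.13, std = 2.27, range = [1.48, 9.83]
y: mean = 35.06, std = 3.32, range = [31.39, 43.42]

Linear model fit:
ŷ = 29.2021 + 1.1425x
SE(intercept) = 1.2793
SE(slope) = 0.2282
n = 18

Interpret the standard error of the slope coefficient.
The slope 1.1425 is pinned down to within about ±0.2282 (one SE) by these data — relative uncertainty 20.0%, i.e. moderately precise.

What SE measures:
- The standard error quantifies the sampling variability of the coefficient estimate
- It is the estimated standard deviation of β̂₁ across hypothetical repeated samples of the same size
- Smaller SE → more precise estimate

Relative precision:
- SE / |β̂₁| = 0.2282 / 1.1425 = 20.0%
- Rule of thumb (under 20%: precise; 20% to under 50%: moderately precise; 50% or more: imprecise) → moderately precise

Rough 95% range (±2 SE): 1.1425 ± 0.4564 → (0.6861, 1.5989).

What drives SE(β̂₁): wider spread of x values → smaller SE; larger n (here n = 18) → smaller SE.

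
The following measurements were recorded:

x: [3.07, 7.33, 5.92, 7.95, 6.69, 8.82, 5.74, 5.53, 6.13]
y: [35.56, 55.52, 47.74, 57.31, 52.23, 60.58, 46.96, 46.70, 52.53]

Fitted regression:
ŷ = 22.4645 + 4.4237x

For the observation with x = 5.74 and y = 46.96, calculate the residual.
Residual = -0.8965

The residual is the difference between the actual value and the predicted value:

Residual = y - ŷ

Step 1: Calculate predicted value
ŷ = 22.4645 + 4.4237 × 5.74
ŷ = 47.8565

Step 2: Calculate residual
Residual = 46.96 - 47.8565
Residual = -0.8965

The residual is negative, so the observed y = 46.96 sits below the regression line (the line overestimates it by 0.8965).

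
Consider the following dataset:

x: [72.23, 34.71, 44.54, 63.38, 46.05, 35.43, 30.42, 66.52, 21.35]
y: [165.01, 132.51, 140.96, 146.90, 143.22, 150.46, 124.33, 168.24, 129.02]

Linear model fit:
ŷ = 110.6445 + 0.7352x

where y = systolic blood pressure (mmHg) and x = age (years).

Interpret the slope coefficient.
For each additional year of age, predicted blood pressure increases by approximately 0.7352 mmHg.

The slope coefficient β₁ = 0.7352 represents the marginal effect of age on blood pressure.

Interpretation:
- Age up by 1 year → predicted blood pressure increases by 0.7352 mmHg
- The effect is assumed constant over the observed range of x (linearity)

(β₀ = 110.6445 is the fitted value at x = 0 and is not part of the slope interpretation.)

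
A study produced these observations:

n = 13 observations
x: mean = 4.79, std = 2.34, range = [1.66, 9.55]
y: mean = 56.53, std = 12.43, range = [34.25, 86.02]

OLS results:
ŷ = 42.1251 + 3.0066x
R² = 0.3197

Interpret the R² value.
R² = 0.3197 means 31.97% of the variation in y is explained by the linear relationship with x. This indicates a moderate fit.

R² = 1 − SS_res/SS_tot compares the residual scatter to the total scatter of y about its mean.

Here R² = 0.3197:
- Explained: 31.97% of the variation in y
- Unexplained (residual): 100% − 31.97% = 68.03%
- Rule of thumb (below 0.3 weak; 0.3 to below 0.7 moderate; 0.7 and above strong) → moderate

Equivalently, for simple linear regression R² = r², so |r| = √0.3197 ≈ 0.5654.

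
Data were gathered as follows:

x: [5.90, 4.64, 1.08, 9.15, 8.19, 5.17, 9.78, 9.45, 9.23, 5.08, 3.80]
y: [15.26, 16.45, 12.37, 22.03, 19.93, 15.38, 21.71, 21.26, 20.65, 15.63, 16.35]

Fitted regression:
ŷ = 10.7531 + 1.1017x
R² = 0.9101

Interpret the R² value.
The model explains 91.01% of the variance in y (R² = 0.9101), leaving 8.99% unexplained; the fit is strong.

R² = 1 − SS_res/SS_tot compares the residual scatter to the total scatter of y about its mean.

Here R² = 0.9101:
- Explained: 91.01% of the variation in y
- Unexplained (residual): 100% − 91.01% = 8.99%
- Rule of thumb (below 0.3 weak; 0.3 to below 0.7 moderate; 0.7 and above strong) → strong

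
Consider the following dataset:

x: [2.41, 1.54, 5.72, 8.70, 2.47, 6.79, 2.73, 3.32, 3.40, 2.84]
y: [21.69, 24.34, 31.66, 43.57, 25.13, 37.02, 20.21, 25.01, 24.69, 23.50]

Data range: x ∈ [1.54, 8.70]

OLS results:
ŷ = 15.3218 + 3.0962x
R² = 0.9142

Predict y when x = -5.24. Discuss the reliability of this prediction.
The equation gives ŷ = -0.9023; however x = -5.24 is 6.78 units below the observed range, so this extrapolated value should not be trusted.

Prediction calculation:
ŷ = 15.3218 + 3.0962 × (-5.24)
ŷ = -0.9023

Reliability:
- Data range: x ∈ [1.54, 8.70]
- Prediction point: x = -5.24 is 6.78 units below the observed range → this is EXTRAPOLATION, not interpolation

Why that matters here:
- R² describes fit only over the sampled x values; it says nothing about behaviour beyond them
- The linear relationship may not hold outside the observed range

Report the number if required, but flag clearly that it is an extrapolation.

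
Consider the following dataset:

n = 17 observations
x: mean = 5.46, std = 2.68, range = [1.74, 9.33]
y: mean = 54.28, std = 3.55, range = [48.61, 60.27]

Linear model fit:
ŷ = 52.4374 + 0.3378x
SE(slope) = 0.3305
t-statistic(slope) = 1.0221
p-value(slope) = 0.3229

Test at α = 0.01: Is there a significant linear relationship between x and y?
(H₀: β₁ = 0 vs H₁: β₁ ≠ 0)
Fail to reject H₀: p-value = 0.3229 ≥ α = 0.01. The linear relationship is not significant at the 1% level.

Hypothesis test for the slope coefficient:

H₀: β₁ = 0 (no linear relationship)
H₁: β₁ ≠ 0 (linear relationship exists)

Test statistic: t = β̂₁ / SE(β̂₁) = 0.3378 / 0.3305 = 1.0221

The p-value (0.3229) is the probability, under H₀, of a t-statistic at least as extreme as |t| = 1.0221 (two-sided, df = n − 2 = 15).

Decision rule: reject H₀ if p-value < α.
p-value = 0.3229 ≥ α = 0.01 → fail to reject H₀.

At α = 0.01 the data do not provide convincing evidence of a nonzero slope.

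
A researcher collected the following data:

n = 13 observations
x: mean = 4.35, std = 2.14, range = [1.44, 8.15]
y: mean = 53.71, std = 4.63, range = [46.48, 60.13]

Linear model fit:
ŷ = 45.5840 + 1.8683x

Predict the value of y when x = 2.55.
ŷ = 50.3482

Plug x = 2.55 into the fitted line:

ŷ = 45.5840 + 1.8683 × 2.55
ŷ = 45.5840 + 4.7642
ŷ = 50.3482

This is the fitted mean response at that x — an individual observation would come with a wider prediction interval.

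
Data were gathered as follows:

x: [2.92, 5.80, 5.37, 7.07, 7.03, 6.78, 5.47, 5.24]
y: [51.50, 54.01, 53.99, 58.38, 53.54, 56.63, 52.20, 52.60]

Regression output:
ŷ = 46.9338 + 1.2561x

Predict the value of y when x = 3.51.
ŷ = 51.3427

Plug x = 3.51 into the fitted line:

ŷ = 46.9338 + 1.2561 × 3.51
ŷ = 46.9338 + 4.4089
ŷ = 51.3427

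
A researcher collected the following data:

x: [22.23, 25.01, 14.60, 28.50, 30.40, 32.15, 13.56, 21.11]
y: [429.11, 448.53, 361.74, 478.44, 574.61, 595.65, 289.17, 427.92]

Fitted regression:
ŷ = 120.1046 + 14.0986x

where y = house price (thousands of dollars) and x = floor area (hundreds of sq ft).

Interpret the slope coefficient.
On average, house price is about 14.0986 thousand dollars higher for every extra hundred sq ft of floor area.

The slope β₁ = 14.0986 gives the rate at which the fitted house price changes with floor area.

Interpretation:
- Floor area up by 1 hundred sq ft → predicted house price increases by 14.0986 thousand dollars
- This is a linear approximation: the same per-unit change is assumed across the whole observed x range

The intercept β₀ = 120.1046 is the predicted house price when floor area = 0; since the smallest observed x is 13.56, this is an extrapolation and mainly anchors the line.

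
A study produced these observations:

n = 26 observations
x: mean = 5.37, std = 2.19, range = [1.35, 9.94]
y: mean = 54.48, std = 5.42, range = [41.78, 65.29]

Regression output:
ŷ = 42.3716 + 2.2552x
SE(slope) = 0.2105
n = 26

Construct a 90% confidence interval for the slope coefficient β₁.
The 90% CI for β₁ is (1.8951, 2.6153)

Confidence interval for the slope:

The 90% CI for β₁ is: β̂₁ ± t*(α/2, n-2) × SE(β̂₁)

Step 1: Find critical t-value
- Confidence level = 0.9
- Degrees of freedom = n - 2 = 26 - 2 = 24
- t*(α/2, 24) = 1.7109

Step 2: Calculate margin of error
Margin = 1.7109 × 0.2105 = 0.3601

Step 3: Construct interval
CI = 2.2552 ± 0.3601
CI = (1.8951, 2.6153)

Interpretation: We are 90% confident that the true slope β₁ lies between 1.8951 and 2.6153.
Since 0 is outside the interval, a two-sided test at α = 0.10 would reject H₀: β₁ = 0.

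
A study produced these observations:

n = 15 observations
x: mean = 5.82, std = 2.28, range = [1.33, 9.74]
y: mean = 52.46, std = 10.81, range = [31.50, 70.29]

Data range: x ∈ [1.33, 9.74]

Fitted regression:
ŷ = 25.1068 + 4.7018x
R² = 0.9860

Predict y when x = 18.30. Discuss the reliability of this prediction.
The equation gives ŷ = 111.1497; however x = 18.30 is 8.56 units above the observed range, so this extrapolated value should not be trusted.

Prediction calculation:
ŷ = 25.1068 + 4.7018 × 18.30
ŷ = 111.1497

Reliability:
- Data range: x ∈ [1.33, 9.74]
- Prediction point: x = 18.30 is 8.56 units above the observed range → this is EXTRAPOLATION, not interpolation

Why that matters here:
- R² describes fit only over the sampled x values; it says nothing about behaviour beyond them
- The standard error of prediction grows with (x − x̄)², and x = 18.30 is far from x̄ = 5.82
- The linear relationship may not hold outside the observed range

Report the number if required, but flag clearly that it is an extrapolation.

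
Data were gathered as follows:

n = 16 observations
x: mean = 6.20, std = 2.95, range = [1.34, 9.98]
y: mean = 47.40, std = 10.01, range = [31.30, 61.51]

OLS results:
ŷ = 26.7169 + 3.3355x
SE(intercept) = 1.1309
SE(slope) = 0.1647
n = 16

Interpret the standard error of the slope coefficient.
SE(slope) = 0.1647 measures the uncertainty in the estimated slope. The coefficient is estimated precisely (SE/|β̂₁| = 4.9%).

SE(β̂₁) = s / √Sxx, where s is the residual standard deviation and Sxx = Σ(x − x̄)². It is the yardstick for how far β̂₁ = 3.3355 could plausibly be from the true slope.

Relative precision:
- SE / |β̂₁| = 0.1647 / 3.3355 = 4.9%
- Rule of thumb (under 20%: precise; 20% to under 50%: moderately precise; 50% or more: imprecise) → precise

Link to interval estimation: a confidence interval for β₁ is β̂₁ ± t* × 0.1647, so SE sets the half-width per unit of t*.

What drives SE(β̂₁): more residual scatter → larger SE; larger n (here n = 16) → smaller SE; wider spread of x values → smaller SE.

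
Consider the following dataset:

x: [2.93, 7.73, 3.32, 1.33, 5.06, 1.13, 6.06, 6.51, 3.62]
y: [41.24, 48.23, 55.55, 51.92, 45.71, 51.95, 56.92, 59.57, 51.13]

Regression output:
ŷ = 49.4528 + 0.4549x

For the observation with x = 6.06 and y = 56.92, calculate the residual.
Residual = 4.7105

The residual is the difference between the actual value and the predicted value:

Residual = y - ŷ

Step 1: Calculate predicted value
ŷ = 49.4528 + 0.4549 × 6.06
ŷ = 52.2095

Step 2: Calculate residual
Residual = 56.92 - 52.2095
Residual = 4.7105

The residual is positive, so the observed y = 56.92 sits above the regression line (the line underestimates it by 4.7105).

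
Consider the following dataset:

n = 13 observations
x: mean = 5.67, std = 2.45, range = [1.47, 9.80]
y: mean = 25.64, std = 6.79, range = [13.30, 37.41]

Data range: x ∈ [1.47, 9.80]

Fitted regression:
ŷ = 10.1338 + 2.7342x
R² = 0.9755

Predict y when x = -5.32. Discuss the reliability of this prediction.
ŷ = -4.4121 (extrapolation — x = -5.32 lies outside [1.47, 9.80], so reliability is low).

Prediction calculation:
ŷ = 10.1338 + 2.7342 × (-5.32)
ŷ = -4.4121

Reliability:
- Data range: x ∈ [1.47, 9.80]
- Prediction point: x = -5.32 is 6.79 units below the observed range → this is EXTRAPOLATION, not interpolation

Why that matters here:
- Real relationships often flatten, saturate, or turn nonlinear at extremes
- The standard error of prediction grows with (x − x̄)², and x = -5.32 is far from x̄ = 5.67
- There are no observations near this x to validate the fitted line there

A defensible statement: 'if the linear trend continued to x = -5.32, y would be about -4.4121' — the premise is untested.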